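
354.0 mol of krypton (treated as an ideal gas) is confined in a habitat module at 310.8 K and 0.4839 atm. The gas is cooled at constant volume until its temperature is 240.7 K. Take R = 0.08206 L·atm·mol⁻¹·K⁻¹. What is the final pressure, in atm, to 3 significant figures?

P₂ ≈ 0.375 atm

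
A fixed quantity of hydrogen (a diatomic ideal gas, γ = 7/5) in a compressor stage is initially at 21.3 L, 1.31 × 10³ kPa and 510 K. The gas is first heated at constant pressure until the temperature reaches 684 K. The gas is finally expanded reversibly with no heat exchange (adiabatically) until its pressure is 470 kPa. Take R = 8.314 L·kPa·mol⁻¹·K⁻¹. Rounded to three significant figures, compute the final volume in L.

Isobaric, so V/T is constant: P₂ = P₁; V₂ = V₁·(T₂/T₁) = 28.57 L.
Reversible adiabatic, γ = 7/5: T₃ = T₂·(P₃/P₂)^((γ−1)/γ) = 510.3 K; V₃ = V₂·(P₂/P₃)^(1/γ) = 59.41 L.

V₃ ≈ 59.4 L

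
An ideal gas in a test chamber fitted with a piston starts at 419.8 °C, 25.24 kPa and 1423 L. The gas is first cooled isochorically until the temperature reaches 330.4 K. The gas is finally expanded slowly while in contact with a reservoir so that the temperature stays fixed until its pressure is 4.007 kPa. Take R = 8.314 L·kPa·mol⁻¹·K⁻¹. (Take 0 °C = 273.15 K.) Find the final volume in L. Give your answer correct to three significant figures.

Convert: T₁ = 693.0 K.
Isochoric, so P/T is constant: V₂ = V₁; P₂ = P₁·(T₂/T₁) = 12.03 kPa.
T constant ⇒ Boyle's law P V = const: T₃ = T₂; V₃ = V₂·(P₂/P₃) = 4274 L.

V₃ ≈ 4.27e+03 L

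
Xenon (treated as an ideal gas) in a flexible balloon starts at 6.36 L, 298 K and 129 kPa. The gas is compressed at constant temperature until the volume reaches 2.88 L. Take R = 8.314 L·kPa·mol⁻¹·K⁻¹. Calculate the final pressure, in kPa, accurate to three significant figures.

T constant ⇒ Boyle's law P V = const: T₂ = T₁; P₂ = P₁·(V₁/V₂) = 284.9 kPa.

P₂ ≈ 285 kPa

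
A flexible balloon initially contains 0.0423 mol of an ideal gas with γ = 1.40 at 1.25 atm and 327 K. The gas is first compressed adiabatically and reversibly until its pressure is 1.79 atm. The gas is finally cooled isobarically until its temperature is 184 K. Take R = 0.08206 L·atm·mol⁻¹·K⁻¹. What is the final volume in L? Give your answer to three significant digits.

From PV = nRT: V₁ = nRT₁/P₁ = 0.9080 L.
Reversible adiabatic, γ = 1.40: T₂ = T₁·(P₂/P₁)^((γ−1)/γ) = 362.3 K; V₂ = V₁·(P₁/P₂)^(1/γ) = 0.7026 L.
P constant ⇒ V ∝ T: P₃ = P₂; V₃ = V₂·(T₃/T₂) = 0.3568 L.

V₃ ≈ 0.357 L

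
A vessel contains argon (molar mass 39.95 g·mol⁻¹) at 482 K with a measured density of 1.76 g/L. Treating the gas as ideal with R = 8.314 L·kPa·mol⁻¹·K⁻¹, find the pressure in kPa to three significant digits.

P ≈ 177 kPa

ρ = PM/(RT) ⇒ P = ρRT/M = (1.76 × 8.314 × 482.0) / 39.95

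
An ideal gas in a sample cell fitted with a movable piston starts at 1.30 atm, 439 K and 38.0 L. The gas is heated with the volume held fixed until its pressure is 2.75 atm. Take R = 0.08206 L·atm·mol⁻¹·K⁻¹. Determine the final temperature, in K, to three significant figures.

T₂ ≈ 929 K

Isochoric, so P/T is constant: V₂ = V₁; T₂ = T₁·(P₂/P₁) = 928.7 K.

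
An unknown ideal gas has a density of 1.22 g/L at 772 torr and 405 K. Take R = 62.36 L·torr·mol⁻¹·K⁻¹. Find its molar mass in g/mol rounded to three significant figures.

M ≈ 39.9 g/mol

ρ = PM/(RT) ⇒ M = ρRT/P = (1.22 × 62.36 × 405.0) / 772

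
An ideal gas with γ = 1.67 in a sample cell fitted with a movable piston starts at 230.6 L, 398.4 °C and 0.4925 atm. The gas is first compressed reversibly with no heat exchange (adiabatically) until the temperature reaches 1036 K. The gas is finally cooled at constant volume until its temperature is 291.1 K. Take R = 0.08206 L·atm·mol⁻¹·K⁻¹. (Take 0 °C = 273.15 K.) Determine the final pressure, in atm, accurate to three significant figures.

P₃ ≈ 0.408 atm

Convert: T₁ = 671.5 K.
Reversible adiabatic, γ = 1.67: P₂ = P₁·(T₂/T₁)^(γ/(γ−1)) = 1.451 atm; V₂ = V₁·(T₁/T₂)^(1/(γ−1)) = 120.7 L.
Isochoric, so P/T is constant: V₃ = V₂; P₃ = P₂·(T₃/T₂) = 0.4077 atm.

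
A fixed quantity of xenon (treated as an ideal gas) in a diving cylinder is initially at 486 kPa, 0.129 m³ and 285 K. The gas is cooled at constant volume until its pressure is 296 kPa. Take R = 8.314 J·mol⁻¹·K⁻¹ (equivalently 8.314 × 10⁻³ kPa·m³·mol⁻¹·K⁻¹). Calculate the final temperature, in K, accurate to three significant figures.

T₂ ≈ 174 K

Isochoric, so P/T is constant: V₂ = V₁; T₂ = T₁·(P₂/P₁) = 173.6 K.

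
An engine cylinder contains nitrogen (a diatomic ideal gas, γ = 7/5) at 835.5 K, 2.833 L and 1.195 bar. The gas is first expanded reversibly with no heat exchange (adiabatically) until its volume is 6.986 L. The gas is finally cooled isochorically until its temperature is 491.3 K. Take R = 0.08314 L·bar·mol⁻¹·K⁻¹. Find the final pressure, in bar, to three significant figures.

Adiabatic (γ = 7/5), T V^(γ−1) and P V^γ constant: T₂ = T₁·(V₁/V₂)^(γ−1) = 582.3 K; P₂ = P₁·(V₁/V₂)^γ = 0.3377 bar.
Isochoric, so P/T is constant: V₃ = V₂; P₃ = P₂·(T₃/T₂) = 0.2850 bar.

P₃ ≈ 0.285 bar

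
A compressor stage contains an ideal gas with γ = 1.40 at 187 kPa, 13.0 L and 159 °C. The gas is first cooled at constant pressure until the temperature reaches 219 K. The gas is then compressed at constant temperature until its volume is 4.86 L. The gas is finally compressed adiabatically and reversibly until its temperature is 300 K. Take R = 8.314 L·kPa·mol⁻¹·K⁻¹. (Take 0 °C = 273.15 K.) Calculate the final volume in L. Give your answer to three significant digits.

V₄ ≈ 2.21 L

Convert: T₁ = 432.1 K.
P constant ⇒ V ∝ T: P₂ = P₁; V₂ = V₁·(T₂/T₁) = 6.588 L.
Isothermal, so P V is constant: T₃ = T₂; P₃ = P₂·(V₂/V₃) = 253.5 kPa.
Adiabatic (γ = 1.40), T V^(γ−1) and P V^γ constant: P₄ = P₃·(T₄/T₃)^(γ/(γ−1)) = 762.7 kPa; V₄ = V₃·(T₃/T₄)^(1/(γ−1)) = 2.213 L.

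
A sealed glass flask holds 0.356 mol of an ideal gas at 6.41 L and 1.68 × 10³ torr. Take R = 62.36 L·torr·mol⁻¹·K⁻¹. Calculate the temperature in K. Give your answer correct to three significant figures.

T ≈ 485 K

PV = nRT ⇒ T = PV/(nR) = (1.68e+03 × 6.41) / (0.356 × 62.36)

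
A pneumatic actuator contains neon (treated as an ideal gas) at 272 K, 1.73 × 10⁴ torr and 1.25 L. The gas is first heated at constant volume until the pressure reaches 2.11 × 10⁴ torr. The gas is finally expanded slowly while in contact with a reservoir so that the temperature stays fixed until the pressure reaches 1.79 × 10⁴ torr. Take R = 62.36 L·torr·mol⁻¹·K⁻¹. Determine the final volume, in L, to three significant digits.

V₃ ≈ 1.47 L

Isochoric, so P/T is constant: V₂ = V₁; T₂ = T₁·(P₂/P₁) = 331.7 K.
T constant ⇒ Boyle's law P V = const: T₃ = T₂; V₃ = V₂·(P₂/P₃) = 1.473 L.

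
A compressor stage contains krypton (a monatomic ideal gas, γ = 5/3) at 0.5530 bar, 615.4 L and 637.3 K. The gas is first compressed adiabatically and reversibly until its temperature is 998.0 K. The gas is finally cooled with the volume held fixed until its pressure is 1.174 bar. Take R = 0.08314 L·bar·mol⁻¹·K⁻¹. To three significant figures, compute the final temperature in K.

Adiabatic (γ = 5/3), T V^(γ−1) and P V^γ constant: P₂ = P₁·(T₂/T₁)^(γ/(γ−1)) = 1.697 bar; V₂ = V₁·(T₁/T₂)^(1/(γ−1)) = 314.0 L.
Isochoric, so P/T is constant: V₃ = V₂; T₃ = T₂·(P₃/P₂) = 690.4 K.

T₃ ≈ 690 K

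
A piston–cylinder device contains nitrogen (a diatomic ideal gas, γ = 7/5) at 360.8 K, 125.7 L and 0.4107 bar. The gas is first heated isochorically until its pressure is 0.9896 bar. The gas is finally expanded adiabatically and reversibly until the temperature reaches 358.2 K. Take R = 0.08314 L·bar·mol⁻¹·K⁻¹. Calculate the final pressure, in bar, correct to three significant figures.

P₃ ≈ 0.0444 bar

V constant ⇒ P ∝ T: V₂ = V₁; T₂ = T₁·(P₂/P₁) = 869.4 K.
Adiabatic (γ = 7/5), T V^(γ−1) and P V^γ constant: P₃ = P₂·(T₃/T₂)^(γ/(γ−1)) = 0.04443 bar; V₃ = V₂·(T₂/T₃)^(1/(γ−1)) = 1154 L.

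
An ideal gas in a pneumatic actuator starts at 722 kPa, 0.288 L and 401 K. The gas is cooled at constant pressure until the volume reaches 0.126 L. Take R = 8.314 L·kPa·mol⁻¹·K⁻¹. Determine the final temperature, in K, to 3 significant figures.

Isobaric, so V/T is constant: P₂ = P₁; T₂ = T₁·(V₂/V₁) = 175.4 K.

T₂ ≈ 175 K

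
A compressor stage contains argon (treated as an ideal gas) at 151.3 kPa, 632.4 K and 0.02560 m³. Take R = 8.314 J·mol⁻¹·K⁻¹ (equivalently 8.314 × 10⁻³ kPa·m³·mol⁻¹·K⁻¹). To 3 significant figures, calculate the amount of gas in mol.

PV = nRT ⇒ n = PV/(RT) = (151.3 × 0.02560) / (8.314 × 10⁻³ × 632.4)

n ≈ 0.737 mol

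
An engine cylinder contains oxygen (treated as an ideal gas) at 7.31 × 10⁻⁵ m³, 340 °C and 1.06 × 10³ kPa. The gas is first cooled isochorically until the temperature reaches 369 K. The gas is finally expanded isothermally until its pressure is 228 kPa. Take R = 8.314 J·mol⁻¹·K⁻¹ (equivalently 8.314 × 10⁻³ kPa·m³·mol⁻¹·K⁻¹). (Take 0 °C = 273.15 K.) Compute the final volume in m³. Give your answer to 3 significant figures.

Convert: T₁ = 613.1 K.
V constant ⇒ P ∝ T: V₂ = V₁; P₂ = P₁·(T₂/T₁) = 637.9 kPa.
Isothermal, so P V is constant: T₃ = T₂; V₃ = V₂·(P₂/P₃) = 0.0002045 m³.

V₃ ≈ 0.000205 m³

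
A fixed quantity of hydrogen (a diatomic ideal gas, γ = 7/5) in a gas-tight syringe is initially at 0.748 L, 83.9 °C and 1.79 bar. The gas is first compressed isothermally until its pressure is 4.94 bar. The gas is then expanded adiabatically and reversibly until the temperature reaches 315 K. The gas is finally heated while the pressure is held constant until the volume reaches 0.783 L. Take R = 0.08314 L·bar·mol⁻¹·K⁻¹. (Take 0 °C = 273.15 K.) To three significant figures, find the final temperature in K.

Convert: T₁ = 357.0 K.
Isothermal, so P V is constant: T₂ = T₁; V₂ = V₁·(P₁/P₂) = 0.2710 L.
Reversible adiabatic, γ = 7/5: P₃ = P₂·(T₃/T₂)^(γ/(γ−1)) = 3.186 bar; V₃ = V₂·(T₂/T₃)^(1/(γ−1)) = 0.3707 L.
P constant ⇒ V ∝ T: P₄ = P₃; T₄ = T₃·(V₄/V₃) = 665.3 K.

T₄ ≈ 665 K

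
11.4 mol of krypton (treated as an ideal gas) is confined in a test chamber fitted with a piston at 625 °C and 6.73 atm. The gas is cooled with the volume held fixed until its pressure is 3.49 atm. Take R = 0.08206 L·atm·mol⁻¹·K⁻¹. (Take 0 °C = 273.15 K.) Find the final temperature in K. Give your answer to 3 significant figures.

T₂ ≈ 466 K

Convert: T₁ = 898.1 K.
From PV = nRT: V₁ = nRT₁/P₁ = 124.8 L.
Isochoric, so P/T is constant: V₂ = V₁; T₂ = T₁·(P₂/P₁) = 465.8 K.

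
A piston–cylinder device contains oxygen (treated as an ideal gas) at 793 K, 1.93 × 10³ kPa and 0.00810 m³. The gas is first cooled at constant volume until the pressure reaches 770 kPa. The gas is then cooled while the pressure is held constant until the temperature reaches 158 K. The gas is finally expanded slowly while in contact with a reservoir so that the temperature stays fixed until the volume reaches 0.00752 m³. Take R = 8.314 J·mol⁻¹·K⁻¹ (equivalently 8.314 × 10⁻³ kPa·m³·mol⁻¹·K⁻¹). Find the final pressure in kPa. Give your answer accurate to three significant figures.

P₄ ≈ 414 kPa

Isochoric, so P/T is constant: V₂ = V₁; T₂ = T₁·(P₂/P₁) = 316.4 K.
P constant ⇒ V ∝ T: P₃ = P₂; V₃ = V₂·(T₃/T₂) = 0.004045 m³.
Isothermal, so P V is constant: T₄ = T₃; P₄ = P₃·(V₃/V₄) = 414.2 kPa.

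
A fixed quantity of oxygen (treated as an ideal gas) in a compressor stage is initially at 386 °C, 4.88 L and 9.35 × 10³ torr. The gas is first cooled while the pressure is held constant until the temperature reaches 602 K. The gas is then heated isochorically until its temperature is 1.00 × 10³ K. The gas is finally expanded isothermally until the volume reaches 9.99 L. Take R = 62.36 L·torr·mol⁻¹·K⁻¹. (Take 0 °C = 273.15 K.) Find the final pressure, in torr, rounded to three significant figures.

P₄ ≈ 6.93e+03 torr

Convert: T₁ = 659.1 K.
Isobaric, so V/T is constant: P₂ = P₁; V₂ = V₁·(T₂/T₁) = 4.457 L.
Isochoric, so P/T is constant: V₃ = V₂; P₃ = P₂·(T₃/T₂) = 1.553e+04 torr.
Isothermal, so P V is constant: T₄ = T₃; P₄ = P₃·(V₃/V₄) = 6929 torr.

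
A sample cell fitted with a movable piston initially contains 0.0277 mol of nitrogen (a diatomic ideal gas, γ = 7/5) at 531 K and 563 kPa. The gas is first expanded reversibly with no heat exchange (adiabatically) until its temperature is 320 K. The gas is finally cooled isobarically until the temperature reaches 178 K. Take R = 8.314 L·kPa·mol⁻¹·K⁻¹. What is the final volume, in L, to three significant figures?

From PV = nRT: V₁ = nRT₁/P₁ = 0.2172 L.
Adiabatic (γ = 7/5), T V^(γ−1) and P V^γ constant: P₂ = P₁·(T₂/T₁)^(γ/(γ−1)) = 95.65 kPa; V₂ = V₁·(T₁/T₂)^(1/(γ−1)) = 0.7704 L.
P constant ⇒ V ∝ T: P₃ = P₂; V₃ = V₂·(T₃/T₂) = 0.4286 L.

V₃ ≈ 0.429 L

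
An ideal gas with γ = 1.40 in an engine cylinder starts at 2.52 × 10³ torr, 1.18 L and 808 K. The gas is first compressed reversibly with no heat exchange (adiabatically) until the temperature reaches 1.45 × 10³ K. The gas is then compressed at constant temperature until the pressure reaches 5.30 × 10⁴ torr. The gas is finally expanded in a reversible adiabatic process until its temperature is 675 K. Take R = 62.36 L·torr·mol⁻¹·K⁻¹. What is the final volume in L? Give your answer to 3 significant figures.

Reversible adiabatic, γ = 1.40: P₂ = P₁·(T₂/T₁)^(γ/(γ−1)) = 1.951e+04 torr; V₂ = V₁·(T₁/T₂)^(1/(γ−1)) = 0.2735 L.
Isothermal, so P V is constant: T₃ = T₂; V₃ = V₂·(P₂/P₃) = 0.1007 L.
Adiabatic (γ = 1.40), T V^(γ−1) and P V^γ constant: P₄ = P₃·(T₄/T₃)^(γ/(γ−1)) = 3648 torr; V₄ = V₃·(T₃/T₄)^(1/(γ−1)) = 0.6810 L.

V₄ ≈ 0.681 L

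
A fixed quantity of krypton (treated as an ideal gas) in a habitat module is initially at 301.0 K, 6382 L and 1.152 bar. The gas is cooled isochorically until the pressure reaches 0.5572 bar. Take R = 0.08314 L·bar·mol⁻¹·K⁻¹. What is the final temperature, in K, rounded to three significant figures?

Isochoric, so P/T is constant: V₂ = V₁; T₂ = T₁·(P₂/P₁) = 145.6 K.

T₂ ≈ 146 K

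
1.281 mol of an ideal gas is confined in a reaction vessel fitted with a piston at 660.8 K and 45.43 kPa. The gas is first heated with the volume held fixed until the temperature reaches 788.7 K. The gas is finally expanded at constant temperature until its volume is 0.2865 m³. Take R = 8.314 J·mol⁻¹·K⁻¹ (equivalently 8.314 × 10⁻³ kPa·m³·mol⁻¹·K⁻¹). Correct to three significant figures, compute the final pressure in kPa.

P₃ ≈ 29.3 kPa

From PV = nRT: V₁ = nRT₁/P₁ = 0.1549 m³.
Isochoric, so P/T is constant: V₂ = V₁; P₂ = P₁·(T₂/T₁) = 54.22 kPa.
T constant ⇒ Boyle's law P V = const: T₃ = T₂; P₃ = P₂·(V₂/V₃) = 29.32 kPa.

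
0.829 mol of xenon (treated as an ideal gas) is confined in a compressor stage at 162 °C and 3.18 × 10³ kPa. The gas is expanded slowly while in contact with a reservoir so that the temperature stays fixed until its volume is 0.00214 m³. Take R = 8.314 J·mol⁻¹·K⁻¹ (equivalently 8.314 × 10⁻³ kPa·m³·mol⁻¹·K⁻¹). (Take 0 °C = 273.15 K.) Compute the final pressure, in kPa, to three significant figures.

P₂ ≈ 1.40e+03 kPa

Convert: T₁ = 435.1 K.
From PV = nRT: V₁ = nRT₁/P₁ = 0.0009431 m³.
Isothermal, so P V is constant: T₂ = T₁; P₂ = P₁·(V₁/V₂) = 1401 kPa.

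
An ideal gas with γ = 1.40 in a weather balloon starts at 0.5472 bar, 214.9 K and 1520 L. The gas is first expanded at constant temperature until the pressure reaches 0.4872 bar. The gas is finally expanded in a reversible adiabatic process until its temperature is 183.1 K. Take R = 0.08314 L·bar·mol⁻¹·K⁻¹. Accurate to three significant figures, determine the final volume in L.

V₃ ≈ 2.55e+03 L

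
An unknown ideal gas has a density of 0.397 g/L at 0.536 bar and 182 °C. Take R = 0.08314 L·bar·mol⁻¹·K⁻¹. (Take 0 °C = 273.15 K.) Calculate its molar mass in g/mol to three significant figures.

ρ = PM/(RT) ⇒ M = ρRT/P = (0.397 × 0.08314 × 455.1) / 0.536

M ≈ 28.0 g/mol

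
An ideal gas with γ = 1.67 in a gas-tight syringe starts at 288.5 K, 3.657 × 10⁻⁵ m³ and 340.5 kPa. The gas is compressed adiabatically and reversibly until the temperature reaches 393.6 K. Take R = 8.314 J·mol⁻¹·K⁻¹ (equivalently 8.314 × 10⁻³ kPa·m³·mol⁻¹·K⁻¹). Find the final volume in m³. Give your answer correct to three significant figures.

V₂ ≈ 2.30e-05 m³

Adiabatic (γ = 1.67), T V^(γ−1) and P V^γ constant: P₂ = P₁·(T₂/T₁)^(γ/(γ−1)) = 738.6 kPa; V₂ = V₁·(T₁/T₂)^(1/(γ−1)) = 2.300e-05 m³.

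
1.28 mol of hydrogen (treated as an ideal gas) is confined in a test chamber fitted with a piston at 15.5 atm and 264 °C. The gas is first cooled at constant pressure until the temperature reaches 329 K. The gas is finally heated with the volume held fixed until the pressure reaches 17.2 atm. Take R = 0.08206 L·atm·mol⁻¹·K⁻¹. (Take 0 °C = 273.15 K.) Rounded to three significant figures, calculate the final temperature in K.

T₃ ≈ 365 K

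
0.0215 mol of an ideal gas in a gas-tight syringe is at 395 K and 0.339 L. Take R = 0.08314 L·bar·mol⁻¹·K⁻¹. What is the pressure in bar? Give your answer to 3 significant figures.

PV = nRT ⇒ P = nRT/V = (0.0215 × 0.08314 × 395) / 0.339

P ≈ 2.08 bar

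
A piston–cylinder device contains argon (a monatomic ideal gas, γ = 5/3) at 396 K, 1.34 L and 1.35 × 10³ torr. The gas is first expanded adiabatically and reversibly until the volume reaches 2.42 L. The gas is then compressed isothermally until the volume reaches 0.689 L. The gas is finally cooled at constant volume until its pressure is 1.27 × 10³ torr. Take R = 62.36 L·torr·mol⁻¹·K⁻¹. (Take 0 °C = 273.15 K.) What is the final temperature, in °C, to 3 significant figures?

Adiabatic (γ = 5/3), T V^(γ−1) and P V^γ constant: T₂ = T₁·(V₁/V₂)^(γ−1) = 267.0 K; P₂ = P₁·(V₁/V₂)^γ = 504.1 torr.
Isothermal, so P V is constant: T₃ = T₂; P₃ = P₂·(V₂/V₃) = 1770 torr.
V constant ⇒ P ∝ T: V₄ = V₃; T₄ = T₃·(P₄/P₃) = 191.5 K.

T₄ ≈ -81.6 °C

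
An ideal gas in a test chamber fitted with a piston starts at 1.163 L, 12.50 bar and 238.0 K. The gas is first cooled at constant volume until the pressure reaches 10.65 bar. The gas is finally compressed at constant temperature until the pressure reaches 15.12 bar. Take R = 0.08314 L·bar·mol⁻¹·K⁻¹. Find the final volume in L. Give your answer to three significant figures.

V₃ ≈ 0.819 L

Isochoric, so P/T is constant: V₂ = V₁; T₂ = T₁·(P₂/P₁) = 202.8 K.
Isothermal, so P V is constant: T₃ = T₂; V₃ = V₂·(P₂/P₃) = 0.8192 L.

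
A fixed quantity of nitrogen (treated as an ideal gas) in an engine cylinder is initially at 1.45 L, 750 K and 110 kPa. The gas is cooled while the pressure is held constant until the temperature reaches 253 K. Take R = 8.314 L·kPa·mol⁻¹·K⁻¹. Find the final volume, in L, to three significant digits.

V₂ ≈ 0.489 L

P constant ⇒ V ∝ T: P₂ = P₁; V₂ = V₁·(T₂/T₁) = 0.4891 L.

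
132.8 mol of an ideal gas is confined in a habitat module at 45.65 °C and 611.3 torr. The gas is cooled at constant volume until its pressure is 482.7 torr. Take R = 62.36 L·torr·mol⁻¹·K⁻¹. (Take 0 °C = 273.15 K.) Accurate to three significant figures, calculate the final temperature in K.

Convert: T₁ = 318.8 K.
From PV = nRT: V₁ = nRT₁/P₁ = 4319 L.
Isochoric, so P/T is constant: V₂ = V₁; T₂ = T₁·(P₂/P₁) = 251.7 K.

T₂ ≈ 252 K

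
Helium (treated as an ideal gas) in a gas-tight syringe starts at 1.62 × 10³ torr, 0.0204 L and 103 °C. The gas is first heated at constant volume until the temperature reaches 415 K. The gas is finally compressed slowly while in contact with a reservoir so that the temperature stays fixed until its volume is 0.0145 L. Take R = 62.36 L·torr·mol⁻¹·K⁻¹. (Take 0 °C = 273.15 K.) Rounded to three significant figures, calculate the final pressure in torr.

Convert: T₁ = 376.1 K.
Isochoric, so P/T is constant: V₂ = V₁; P₂ = P₁·(T₂/T₁) = 1787 torr.
Isothermal, so P V is constant: T₃ = T₂; P₃ = P₂·(V₂/V₃) = 2515 torr.

P₃ ≈ 2.51e+03 torr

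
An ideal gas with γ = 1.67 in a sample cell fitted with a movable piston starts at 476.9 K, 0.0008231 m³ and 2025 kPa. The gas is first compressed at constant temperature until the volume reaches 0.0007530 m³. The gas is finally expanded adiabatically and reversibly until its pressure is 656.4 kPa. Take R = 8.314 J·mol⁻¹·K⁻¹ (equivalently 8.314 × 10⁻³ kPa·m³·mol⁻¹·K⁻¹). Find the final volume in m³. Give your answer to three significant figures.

V₃ ≈ 0.00156 m³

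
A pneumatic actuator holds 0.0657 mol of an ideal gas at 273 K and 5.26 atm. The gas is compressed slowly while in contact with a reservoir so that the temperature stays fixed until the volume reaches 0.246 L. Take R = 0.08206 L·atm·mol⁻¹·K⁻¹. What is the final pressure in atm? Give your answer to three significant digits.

P₂ ≈ 5.98 atm

From PV = nRT: V₁ = nRT₁/P₁ = 0.2798 L.
Isothermal, so P V is constant: T₂ = T₁; P₂ = P₁·(V₁/V₂) = 5.983 atm.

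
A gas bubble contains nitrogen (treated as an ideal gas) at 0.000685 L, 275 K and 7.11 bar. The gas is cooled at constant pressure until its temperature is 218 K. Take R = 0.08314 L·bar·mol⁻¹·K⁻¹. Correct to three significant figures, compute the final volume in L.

V₂ ≈ 0.000543 L

P constant ⇒ V ∝ T: P₂ = P₁; V₂ = V₁·(T₂/T₁) = 0.0005430 L.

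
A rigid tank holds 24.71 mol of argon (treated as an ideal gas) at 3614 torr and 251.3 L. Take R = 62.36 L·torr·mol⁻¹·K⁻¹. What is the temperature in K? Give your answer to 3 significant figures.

PV = nRT ⇒ T = PV/(nR) = (3614 × 251.3) / (24.71 × 62.36)

T ≈ 589 K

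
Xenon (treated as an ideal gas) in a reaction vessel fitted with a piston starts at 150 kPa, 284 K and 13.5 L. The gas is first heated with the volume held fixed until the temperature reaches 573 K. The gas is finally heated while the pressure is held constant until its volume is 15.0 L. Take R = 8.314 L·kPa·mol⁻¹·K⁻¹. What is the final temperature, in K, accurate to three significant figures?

V constant ⇒ P ∝ T: V₂ = V₁; P₂ = P₁·(T₂/T₁) = 302.6 kPa.
Isobaric, so V/T is constant: P₃ = P₂; T₃ = T₂·(V₃/V₂) = 636.7 K.

T₃ ≈ 637 K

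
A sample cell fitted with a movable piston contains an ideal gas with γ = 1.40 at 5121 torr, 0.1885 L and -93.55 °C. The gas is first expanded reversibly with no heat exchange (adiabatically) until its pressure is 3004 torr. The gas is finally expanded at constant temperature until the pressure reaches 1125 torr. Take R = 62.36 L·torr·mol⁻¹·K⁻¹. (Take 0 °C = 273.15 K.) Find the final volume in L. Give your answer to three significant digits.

Convert: T₁ = 179.6 K.
Reversible adiabatic, γ = 1.40: T₂ = T₁·(P₂/P₁)^((γ−1)/γ) = 154.2 K; V₂ = V₁·(P₁/P₂)^(1/γ) = 0.2759 L.
Isothermal, so P V is constant: T₃ = T₂; V₃ = V₂·(P₂/P₃) = 0.7368 L.

V₃ ≈ 0.737 L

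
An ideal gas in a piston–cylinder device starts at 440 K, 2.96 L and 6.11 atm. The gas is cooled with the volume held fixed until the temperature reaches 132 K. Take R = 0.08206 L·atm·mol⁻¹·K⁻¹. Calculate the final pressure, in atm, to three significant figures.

Isochoric, so P/T is constant: V₂ = V₁; P₂ = P₁·(T₂/T₁) = 1.833 atm.

P₂ ≈ 1.83 atm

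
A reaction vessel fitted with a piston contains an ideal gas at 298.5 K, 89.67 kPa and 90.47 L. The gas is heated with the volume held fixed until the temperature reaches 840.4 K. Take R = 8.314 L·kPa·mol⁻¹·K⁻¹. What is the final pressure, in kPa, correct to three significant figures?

P₂ ≈ 252 kPa

Isochoric, so P/T is constant: V₂ = V₁; P₂ = P₁·(T₂/T₁) = 252.5 kPa.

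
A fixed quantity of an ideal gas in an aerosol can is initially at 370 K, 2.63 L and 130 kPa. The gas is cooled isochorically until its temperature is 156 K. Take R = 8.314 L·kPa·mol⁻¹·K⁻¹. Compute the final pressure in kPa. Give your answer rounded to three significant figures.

P₂ ≈ 54.8 kPa

V constant ⇒ P ∝ T: V₂ = V₁; P₂ = P₁·(T₂/T₁) = 54.81 kPa.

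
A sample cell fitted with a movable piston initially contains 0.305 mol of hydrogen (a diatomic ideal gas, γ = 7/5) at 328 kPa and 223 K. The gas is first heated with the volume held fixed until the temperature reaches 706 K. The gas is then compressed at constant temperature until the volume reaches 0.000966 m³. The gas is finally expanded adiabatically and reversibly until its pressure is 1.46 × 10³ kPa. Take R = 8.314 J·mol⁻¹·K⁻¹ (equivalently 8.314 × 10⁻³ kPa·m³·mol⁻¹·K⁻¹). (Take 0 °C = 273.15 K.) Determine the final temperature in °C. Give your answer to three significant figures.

T₄ ≈ 386 °C

From PV = nRT: V₁ = nRT₁/P₁ = 0.001724 m³.
Isochoric, so P/T is constant: V₂ = V₁; P₂ = P₁·(T₂/T₁) = 1038 kPa.
Isothermal, so P V is constant: T₃ = T₂; P₃ = P₂·(V₂/V₃) = 1853 kPa.
Adiabatic (γ = 7/5), T V^(γ−1) and P V^γ constant: T₄ = T₃·(P₄/P₃)^((γ−1)/γ) = 659.5 K; V₄ = V₃·(P₃/P₄)^(1/γ) = 0.001145 m³.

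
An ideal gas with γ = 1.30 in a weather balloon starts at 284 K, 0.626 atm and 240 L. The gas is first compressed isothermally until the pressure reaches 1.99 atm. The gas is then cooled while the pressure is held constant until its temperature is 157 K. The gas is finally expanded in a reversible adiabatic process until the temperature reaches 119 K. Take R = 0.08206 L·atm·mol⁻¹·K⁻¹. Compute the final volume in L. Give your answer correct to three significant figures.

T constant ⇒ Boyle's law P V = const: T₂ = T₁; V₂ = V₁·(P₁/P₂) = 75.50 L.
Isobaric, so V/T is constant: P₃ = P₂; V₃ = V₂·(T₃/T₂) = 41.74 L.
Adiabatic (γ = 1.30), T V^(γ−1) and P V^γ constant: P₄ = P₃·(T₄/T₃)^(γ/(γ−1)) = 0.5989 atm; V₄ = V₃·(T₃/T₄)^(1/(γ−1)) = 105.1 L.

V₄ ≈ 105 L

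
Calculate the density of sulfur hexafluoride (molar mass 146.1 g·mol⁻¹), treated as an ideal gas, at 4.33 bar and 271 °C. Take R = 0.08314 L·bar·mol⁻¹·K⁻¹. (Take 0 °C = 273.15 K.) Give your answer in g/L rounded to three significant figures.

ρ = PM/(RT) = (4.33 × 146.1) / (0.08314 × 544.1)

ρ ≈ 14.0 g/L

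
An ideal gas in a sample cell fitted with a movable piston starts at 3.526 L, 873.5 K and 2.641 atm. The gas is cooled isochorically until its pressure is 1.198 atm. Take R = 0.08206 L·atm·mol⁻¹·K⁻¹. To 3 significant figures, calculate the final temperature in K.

T₂ ≈ 396 K

V constant ⇒ P ∝ T: V₂ = V₁; T₂ = T₁·(P₂/P₁) = 396.2 K.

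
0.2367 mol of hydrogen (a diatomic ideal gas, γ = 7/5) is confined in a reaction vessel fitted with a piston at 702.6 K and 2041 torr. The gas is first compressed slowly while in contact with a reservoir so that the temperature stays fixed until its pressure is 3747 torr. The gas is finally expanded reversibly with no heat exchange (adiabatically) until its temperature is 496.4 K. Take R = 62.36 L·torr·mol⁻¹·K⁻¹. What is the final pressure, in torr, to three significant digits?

P₃ ≈ 1.11e+03 torr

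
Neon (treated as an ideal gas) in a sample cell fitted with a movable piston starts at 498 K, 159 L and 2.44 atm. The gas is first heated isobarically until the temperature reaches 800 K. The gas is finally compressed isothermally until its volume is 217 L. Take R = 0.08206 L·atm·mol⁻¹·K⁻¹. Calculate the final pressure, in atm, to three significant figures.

P constant ⇒ V ∝ T: P₂ = P₁; V₂ = V₁·(T₂/T₁) = 255.4 L.
Isothermal, so P V is constant: T₃ = T₂; P₃ = P₂·(V₂/V₃) = 2.872 atm.

P₃ ≈ 2.87 atm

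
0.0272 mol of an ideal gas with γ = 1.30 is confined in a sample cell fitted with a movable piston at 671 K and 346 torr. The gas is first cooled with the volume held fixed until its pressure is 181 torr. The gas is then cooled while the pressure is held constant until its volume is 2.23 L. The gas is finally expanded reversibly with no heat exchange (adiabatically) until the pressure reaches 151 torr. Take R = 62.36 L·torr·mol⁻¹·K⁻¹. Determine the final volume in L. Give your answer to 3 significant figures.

V₄ ≈ 2.56 L

From PV = nRT: V₁ = nRT₁/P₁ = 3.289 L.
V constant ⇒ P ∝ T: V₂ = V₁; T₂ = T₁·(P₂/P₁) = 351.0 K.
Isobaric, so V/T is constant: P₃ = P₂; T₃ = T₂·(V₃/V₂) = 238.0 K.
Reversible adiabatic, γ = 1.30: T₄ = T₃·(P₄/P₃)^((γ−1)/γ) = 228.2 K; V₄ = V₃·(P₃/P₄)^(1/γ) = 2.564 L.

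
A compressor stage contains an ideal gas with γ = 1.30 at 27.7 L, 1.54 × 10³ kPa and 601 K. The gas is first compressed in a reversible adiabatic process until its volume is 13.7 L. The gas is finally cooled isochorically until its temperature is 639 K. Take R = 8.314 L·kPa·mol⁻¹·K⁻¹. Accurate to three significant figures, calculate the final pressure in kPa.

P₃ ≈ 3.31e+03 kPa

Reversible adiabatic, γ = 1.30: T₂ = T₁·(V₁/V₂)^(γ−1) = 742.3 K; P₂ = P₁·(V₁/V₂)^γ = 3846 kPa.
Isochoric, so P/T is constant: V₃ = V₂; P₃ = P₂·(T₃/T₂) = 3311 kPa.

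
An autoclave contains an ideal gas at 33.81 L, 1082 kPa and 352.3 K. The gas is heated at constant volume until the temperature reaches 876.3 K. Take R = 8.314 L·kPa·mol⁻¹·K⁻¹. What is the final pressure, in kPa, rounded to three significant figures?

Isochoric, so P/T is constant: V₂ = V₁; P₂ = P₁·(T₂/T₁) = 2691 kPa.

P₂ ≈ 2.69e+03 kPa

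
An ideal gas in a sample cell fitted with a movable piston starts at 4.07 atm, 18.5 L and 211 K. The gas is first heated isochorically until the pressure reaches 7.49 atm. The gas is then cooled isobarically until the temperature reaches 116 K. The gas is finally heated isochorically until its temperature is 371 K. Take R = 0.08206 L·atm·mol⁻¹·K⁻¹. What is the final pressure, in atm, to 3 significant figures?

V constant ⇒ P ∝ T: V₂ = V₁; T₂ = T₁·(P₂/P₁) = 388.3 K.
P constant ⇒ V ∝ T: P₃ = P₂; V₃ = V₂·(T₃/T₂) = 5.527 L.
Isochoric, so P/T is constant: V₄ = V₃; P₄ = P₃·(T₄/T₃) = 23.96 atm.

P₄ ≈ 24.0 atm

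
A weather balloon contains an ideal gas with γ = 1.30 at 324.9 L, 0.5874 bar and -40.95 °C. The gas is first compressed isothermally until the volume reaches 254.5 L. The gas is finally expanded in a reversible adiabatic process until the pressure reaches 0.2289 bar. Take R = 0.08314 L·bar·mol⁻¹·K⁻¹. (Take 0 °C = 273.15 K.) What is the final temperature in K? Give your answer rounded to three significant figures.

T₃ ≈ 177 K

Convert: T₁ = 232.2 K.
T constant ⇒ Boyle's law P V = const: T₂ = T₁; P₂ = P₁·(V₁/V₂) = 0.7499 bar.
Reversible adiabatic, γ = 1.30: T₃ = T₂·(P₃/P₂)^((γ−1)/γ) = 176.6 K; V₃ = V₂·(P₂/P₃)^(1/γ) = 634.0 L.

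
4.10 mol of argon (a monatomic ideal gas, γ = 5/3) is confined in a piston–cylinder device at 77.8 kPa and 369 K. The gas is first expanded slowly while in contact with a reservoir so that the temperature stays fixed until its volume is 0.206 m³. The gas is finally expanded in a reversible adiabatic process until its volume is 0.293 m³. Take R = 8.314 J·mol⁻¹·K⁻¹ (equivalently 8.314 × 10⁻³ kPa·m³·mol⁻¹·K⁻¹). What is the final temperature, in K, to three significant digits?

T₃ ≈ 292 K

From PV = nRT: V₁ = nRT₁/P₁ = 0.1617 m³.
Isothermal, so P V is constant: T₂ = T₁; P₂ = P₁·(V₁/V₂) = 61.06 kPa.
Adiabatic (γ = 5/3), T V^(γ−1) and P V^γ constant: T₃ = T₂·(V₂/V₃)^(γ−1) = 291.8 K; P₃ = P₂·(V₂/V₃)^γ = 33.94 kPa.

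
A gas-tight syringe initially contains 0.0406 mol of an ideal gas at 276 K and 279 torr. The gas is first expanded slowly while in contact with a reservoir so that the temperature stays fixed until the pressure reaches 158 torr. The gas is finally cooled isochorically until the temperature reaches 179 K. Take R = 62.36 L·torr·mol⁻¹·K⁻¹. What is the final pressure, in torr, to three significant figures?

P₃ ≈ 102 torr

From PV = nRT: V₁ = nRT₁/P₁ = 2.505 L.
Isothermal, so P V is constant: T₂ = T₁; V₂ = V₁·(P₁/P₂) = 4.423 L.
V constant ⇒ P ∝ T: V₃ = V₂; P₃ = P₂·(T₃/T₂) = 102.5 torr.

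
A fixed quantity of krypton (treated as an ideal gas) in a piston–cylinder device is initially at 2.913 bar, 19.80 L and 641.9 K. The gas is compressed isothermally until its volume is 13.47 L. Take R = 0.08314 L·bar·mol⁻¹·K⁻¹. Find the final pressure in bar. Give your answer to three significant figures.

P₂ ≈ 4.28 bar

Isothermal, so P V is constant: T₂ = T₁; P₂ = P₁·(V₁/V₂) = 4.282 bar.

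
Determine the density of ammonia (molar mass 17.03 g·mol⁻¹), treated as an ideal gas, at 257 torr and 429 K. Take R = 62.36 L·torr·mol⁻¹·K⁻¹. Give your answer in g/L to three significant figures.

ρ = PM/(RT) = (257 × 17.03) / (62.36 × 429.0)

ρ ≈ 0.164 g/L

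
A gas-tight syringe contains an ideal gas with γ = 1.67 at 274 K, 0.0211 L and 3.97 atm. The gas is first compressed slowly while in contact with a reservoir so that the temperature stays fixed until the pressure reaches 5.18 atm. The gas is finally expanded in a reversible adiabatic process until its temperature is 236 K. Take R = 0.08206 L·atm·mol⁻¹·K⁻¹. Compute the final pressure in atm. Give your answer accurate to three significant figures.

P₃ ≈ 3.57 atm

Isothermal, so P V is constant: T₂ = T₁; V₂ = V₁·(P₁/P₂) = 0.01617 L.
Reversible adiabatic, γ = 1.67: P₃ = P₂·(T₃/T₂)^(γ/(γ−1)) = 3.570 atm; V₃ = V₂·(T₂/T₃)^(1/(γ−1)) = 0.02021 L.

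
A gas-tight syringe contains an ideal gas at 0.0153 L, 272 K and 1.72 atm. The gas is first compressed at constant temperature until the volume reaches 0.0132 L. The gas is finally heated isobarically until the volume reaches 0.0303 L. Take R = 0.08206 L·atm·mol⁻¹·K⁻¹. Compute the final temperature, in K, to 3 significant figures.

T₃ ≈ 624 K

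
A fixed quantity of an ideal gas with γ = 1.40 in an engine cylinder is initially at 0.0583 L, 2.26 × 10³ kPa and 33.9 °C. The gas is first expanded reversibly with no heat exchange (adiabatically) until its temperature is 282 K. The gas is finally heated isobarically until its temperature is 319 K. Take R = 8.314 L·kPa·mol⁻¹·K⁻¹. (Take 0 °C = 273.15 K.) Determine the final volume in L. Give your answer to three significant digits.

Convert: T₁ = 307.0 K.
Reversible adiabatic, γ = 1.40: P₂ = P₁·(T₂/T₁)^(γ/(γ−1)) = 1678 kPa; V₂ = V₁·(T₁/T₂)^(1/(γ−1)) = 0.07212 L.
Isobaric, so V/T is constant: P₃ = P₂; V₃ = V₂·(T₃/T₂) = 0.08158 L.

V₃ ≈ 0.0816 L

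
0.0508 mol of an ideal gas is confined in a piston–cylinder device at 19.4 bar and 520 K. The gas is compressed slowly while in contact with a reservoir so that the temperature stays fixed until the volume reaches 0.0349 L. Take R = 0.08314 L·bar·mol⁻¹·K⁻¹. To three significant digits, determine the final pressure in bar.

P₂ ≈ 62.9 bar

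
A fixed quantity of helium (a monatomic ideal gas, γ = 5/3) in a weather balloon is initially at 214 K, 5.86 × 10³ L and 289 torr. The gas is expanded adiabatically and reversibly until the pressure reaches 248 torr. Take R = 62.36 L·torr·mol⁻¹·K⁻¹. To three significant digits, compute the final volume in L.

Reversible adiabatic, γ = 5/3: T₂ = T₁·(P₂/P₁)^((γ−1)/γ) = 201.3 K; V₂ = V₁·(P₁/P₂)^(1/γ) = 6423 L.

V₂ ≈ 6.42e+03 L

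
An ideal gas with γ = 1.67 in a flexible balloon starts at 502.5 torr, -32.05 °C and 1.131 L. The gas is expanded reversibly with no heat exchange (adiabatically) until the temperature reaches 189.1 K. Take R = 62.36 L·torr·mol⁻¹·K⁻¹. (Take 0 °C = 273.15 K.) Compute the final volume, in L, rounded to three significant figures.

V₂ ≈ 1.63 L

Convert: T₁ = 241.1 K.
Adiabatic (γ = 1.67), T V^(γ−1) and P V^γ constant: P₂ = P₁·(T₂/T₁)^(γ/(γ−1)) = 274.3 torr; V₂ = V₁·(T₁/T₂)^(1/(γ−1)) = 1.625 L.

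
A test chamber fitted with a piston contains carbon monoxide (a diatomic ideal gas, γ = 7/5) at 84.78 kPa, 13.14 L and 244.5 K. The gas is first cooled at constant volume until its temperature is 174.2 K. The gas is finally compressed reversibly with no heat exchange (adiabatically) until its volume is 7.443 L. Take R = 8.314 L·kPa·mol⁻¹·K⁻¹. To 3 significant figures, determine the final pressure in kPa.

Isochoric, so P/T is constant: V₂ = V₁; P₂ = P₁·(T₂/T₁) = 60.40 kPa.
Reversible adiabatic, γ = 7/5: T₃ = T₂·(V₂/V₃)^(γ−1) = 218.7 K; P₃ = P₂·(V₂/V₃)^γ = 133.9 kPa.

P₃ ≈ 134 kPa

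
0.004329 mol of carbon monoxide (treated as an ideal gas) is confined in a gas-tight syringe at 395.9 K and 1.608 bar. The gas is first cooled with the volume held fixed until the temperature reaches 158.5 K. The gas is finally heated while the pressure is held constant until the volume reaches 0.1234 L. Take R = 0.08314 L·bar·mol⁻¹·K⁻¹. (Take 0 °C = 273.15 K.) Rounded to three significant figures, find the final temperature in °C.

T₃ ≈ -52.4 °C

From PV = nRT: V₁ = nRT₁/P₁ = 0.08861 L.
V constant ⇒ P ∝ T: V₂ = V₁; P₂ = P₁·(T₂/T₁) = 0.6438 bar.
P constant ⇒ V ∝ T: P₃ = P₂; T₃ = T₂·(V₃/V₂) = 220.7 K.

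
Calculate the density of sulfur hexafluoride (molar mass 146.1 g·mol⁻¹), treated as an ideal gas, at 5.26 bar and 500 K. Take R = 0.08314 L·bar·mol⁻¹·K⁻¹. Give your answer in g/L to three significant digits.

ρ = PM/(RT) = (5.26 × 146.1) / (0.08314 × 500.0)

ρ ≈ 18.5 g/L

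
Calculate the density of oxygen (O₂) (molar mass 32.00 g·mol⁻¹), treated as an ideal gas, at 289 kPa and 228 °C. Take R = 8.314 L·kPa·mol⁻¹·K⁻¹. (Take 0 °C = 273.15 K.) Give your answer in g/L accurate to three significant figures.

ρ ≈ 2.22 g/L

ρ = PM/(RT) = (289 × 32.00) / (8.314 × 501.1)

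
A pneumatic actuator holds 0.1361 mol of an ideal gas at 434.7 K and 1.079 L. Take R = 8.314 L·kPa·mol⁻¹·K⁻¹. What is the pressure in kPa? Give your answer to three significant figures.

P ≈ 456 kPa

PV = nRT ⇒ P = nRT/V = (0.1361 × 8.314 × 434.7) / 1.079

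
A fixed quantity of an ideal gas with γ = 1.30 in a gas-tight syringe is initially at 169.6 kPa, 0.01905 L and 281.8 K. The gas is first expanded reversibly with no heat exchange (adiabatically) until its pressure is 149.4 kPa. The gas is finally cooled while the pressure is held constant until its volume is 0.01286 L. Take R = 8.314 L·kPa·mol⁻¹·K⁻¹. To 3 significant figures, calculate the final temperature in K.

T₃ ≈ 168 K

Reversible adiabatic, γ = 1.30: T₂ = T₁·(P₂/P₁)^((γ−1)/γ) = 273.7 K; V₂ = V₁·(P₁/P₂)^(1/γ) = 0.02100 L.
Isobaric, so V/T is constant: P₃ = P₂; T₃ = T₂·(V₃/V₂) = 167.6 K.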